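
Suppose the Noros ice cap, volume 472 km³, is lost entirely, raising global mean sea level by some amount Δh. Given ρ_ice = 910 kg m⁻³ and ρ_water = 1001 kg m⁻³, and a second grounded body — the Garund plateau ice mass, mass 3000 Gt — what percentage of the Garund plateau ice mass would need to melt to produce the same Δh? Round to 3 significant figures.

≈ 14.3 %

Equal sea-level rise means equal mass of meltwater, i.e. equal mass of ice lost.
Ice mass of Noros: 4.295×10^14 kg; ice mass of Garund: 3.000×10^15 kg.
Fraction required = 4.295×10^14 / 3.000×10^15 = 0.143 → 14.3 %.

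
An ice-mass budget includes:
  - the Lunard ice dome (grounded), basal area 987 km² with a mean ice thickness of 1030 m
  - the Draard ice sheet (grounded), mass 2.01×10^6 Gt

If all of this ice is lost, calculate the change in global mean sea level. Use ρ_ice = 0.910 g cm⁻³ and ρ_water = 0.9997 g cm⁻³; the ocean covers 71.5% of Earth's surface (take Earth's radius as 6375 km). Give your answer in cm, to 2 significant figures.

Lunard: ice volume = 987 km² × 1030 m = 1017 km³; 1017 × (910/999.7) = 925.4 km³ of water.
Draard: 2.01×10^6 Gt = 2.010×10^18 kg; dividing by ρ_w = 0.9997 g cm⁻³ = 999.7 kg m⁻³ gives 2.011×10^15 m³ of water.
Total added water ≈ 2.012×10^15 m³ over 3.65×10^14 m² → Δh = 5.51 m = 550 cm.

≈ 550 cm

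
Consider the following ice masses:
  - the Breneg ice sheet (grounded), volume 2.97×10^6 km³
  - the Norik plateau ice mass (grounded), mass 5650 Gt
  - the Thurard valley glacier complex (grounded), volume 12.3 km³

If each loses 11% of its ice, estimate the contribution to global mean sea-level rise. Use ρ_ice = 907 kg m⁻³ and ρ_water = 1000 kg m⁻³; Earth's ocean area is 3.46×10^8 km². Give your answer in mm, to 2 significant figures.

Breneg: 0.11 × 2.97×10^6 km³ × (907/1000) = 2.963×10^5 km³ of water.
Norik: 0.11 × 5650 Gt = 6.215×10^14 kg; dividing by ρ_w = 1000 kg m⁻³ gives 6.215×10^11 m³ of water.
Thurard: 0.11 × 12.3 km³ × (907/1000) = 1.227 km³ of water.
Total added water ≈ 2.969×10^14 m³ over 3.46×10^14 m² → Δh = 0.858 m = 860 mm.

≈ 860 mm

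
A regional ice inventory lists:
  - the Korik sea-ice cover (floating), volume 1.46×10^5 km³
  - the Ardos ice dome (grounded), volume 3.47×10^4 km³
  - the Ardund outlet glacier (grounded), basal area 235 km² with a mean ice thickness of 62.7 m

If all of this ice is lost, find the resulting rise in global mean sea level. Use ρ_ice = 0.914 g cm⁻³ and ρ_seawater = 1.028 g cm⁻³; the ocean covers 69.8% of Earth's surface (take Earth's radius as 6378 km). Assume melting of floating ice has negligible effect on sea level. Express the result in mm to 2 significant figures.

The Korik sea-ice cover is floating and already displaces its own weight of water, so its melt adds essentially nothing to sea level.
Ardos: 3.47×10^4 km³ × (914/1028) = 3.085×10^4 km³ of water.
Ardund: ice volume = 235 km² × 62.7 m = 14.73 km³; 14.73 × (914/1028) = 13.10 km³ of water.
Total added water ≈ 3.087×10^13 m³ over 3.57×10^14 m² → Δh = 0.0865 m = 87 mm.

≈ 87 mm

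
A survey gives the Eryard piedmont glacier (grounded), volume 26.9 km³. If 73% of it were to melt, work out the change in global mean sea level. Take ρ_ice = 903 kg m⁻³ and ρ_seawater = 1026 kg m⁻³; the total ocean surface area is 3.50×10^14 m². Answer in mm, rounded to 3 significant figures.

Eryard: 0.73 × 26.9 km³ × (903/1026) = 17.28 km³ of water.
Spread over 3.50×10^14 m² of ocean, Δh = 1.728×10^10 / 3.50×10^14 = 4.94×10^-5 m = 0.0494 mm.

≈ 0.0494 mm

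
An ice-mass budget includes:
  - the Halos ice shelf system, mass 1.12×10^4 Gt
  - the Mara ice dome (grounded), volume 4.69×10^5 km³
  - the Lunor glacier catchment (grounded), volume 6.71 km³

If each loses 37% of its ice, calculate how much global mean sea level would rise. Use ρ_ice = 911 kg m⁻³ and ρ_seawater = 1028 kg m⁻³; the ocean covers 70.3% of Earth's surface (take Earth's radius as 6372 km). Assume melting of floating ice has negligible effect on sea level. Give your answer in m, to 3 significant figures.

The Halos ice shelf system is floating and already displaces its own weight of water, so its melt adds essentially nothing to sea level.
Mara: 0.37 × 4.69×10^5 km³ × (911/1028) = 1.538×10^5 km³ of water.
Lunor: 0.37 × 6.71 km³ × (911/1028) = 2.200 km³ of water.
Total added water ≈ 1.538×10^14 m³ over 3.59×10^14 m² → Δh = 0.429 m.

≈ 0.429 m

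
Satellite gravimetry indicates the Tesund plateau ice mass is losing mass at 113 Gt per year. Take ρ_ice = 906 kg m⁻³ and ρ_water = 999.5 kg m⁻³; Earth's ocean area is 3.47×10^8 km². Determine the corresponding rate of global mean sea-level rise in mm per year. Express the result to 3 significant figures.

ρ_w = 999.5 kg m⁻³. Annual water volume added = 113 Gt / ρ_w = 1.130×10^14 kg / 999.5 kg m⁻³ = 1.131×10^11 m³.
Δh per year = 1.131×10^11 / 3.47×10^14 = 3.26×10^-4 m = 0.326 mm.

≈ 0.326 mm/yr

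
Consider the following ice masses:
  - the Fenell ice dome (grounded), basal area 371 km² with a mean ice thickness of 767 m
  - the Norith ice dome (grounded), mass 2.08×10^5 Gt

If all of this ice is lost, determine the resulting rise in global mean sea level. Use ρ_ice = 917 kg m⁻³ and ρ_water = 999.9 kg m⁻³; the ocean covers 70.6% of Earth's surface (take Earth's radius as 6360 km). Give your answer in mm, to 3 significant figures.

≈ 580 mm

Fenell: ice volume = 371 km² × 767 m = 284.6 km³; 284.6 × (917/999.9) = 261.0 km³ of water.
Norith: 2.08×10^5 Gt = 2.080×10^17 kg; dividing by ρ_w = 999.9 kg m⁻³ gives 2.080×10^14 m³ of water.
Total added water ≈ 2.083×10^14 m³ over 3.59×10^14 m² → Δh = 0.580 m = 580 mm.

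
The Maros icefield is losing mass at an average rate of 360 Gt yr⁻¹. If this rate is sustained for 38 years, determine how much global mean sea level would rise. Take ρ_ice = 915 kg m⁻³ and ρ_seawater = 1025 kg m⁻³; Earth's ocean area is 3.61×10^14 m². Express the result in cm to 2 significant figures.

≈ 3.7 cm

Total mass lost = 360 Gt/yr × 38 yr = 1.368×10^4 Gt = 1.368×10^16 kg.
ρ_w = 1025 kg m⁻³, so water volume = 1.368×10^16 / 1025 = 1.335×10^13 m³.
Δh = 1.335×10^13 / 3.61×10^14 = 0.0370 m = 3.7 cm.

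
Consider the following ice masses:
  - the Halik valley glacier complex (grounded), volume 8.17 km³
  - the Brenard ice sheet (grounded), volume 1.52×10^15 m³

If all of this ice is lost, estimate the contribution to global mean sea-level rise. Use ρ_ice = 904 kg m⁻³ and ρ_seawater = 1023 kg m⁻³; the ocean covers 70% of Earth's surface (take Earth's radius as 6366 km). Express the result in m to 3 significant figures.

≈ 3.77 m

Halik: 8.17 km³ × (904/1023) = 7.220 km³ of water.
Brenard: 1.52×10^15 m³ × (904/1023) = 1.343×10^15 m³ of water.
Total added water ≈ 1.343×10^15 m³ over 3.56×10^14 m² → Δh = 3.77 m.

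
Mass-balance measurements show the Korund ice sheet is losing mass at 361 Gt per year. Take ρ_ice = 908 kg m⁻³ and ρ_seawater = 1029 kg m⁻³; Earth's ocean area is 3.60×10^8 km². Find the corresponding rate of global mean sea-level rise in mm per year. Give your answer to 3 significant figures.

ρ_w = 1029 kg m⁻³. Annual water volume added = 361 Gt / ρ_w = 3.610×10^14 kg / 1029 kg m⁻³ = 3.508×10^11 m³.
Δh per year = 3.508×10^11 / 3.60×10^14 = 9.75×10^-4 m = 0.975 mm.

≈ 0.975 mm/yr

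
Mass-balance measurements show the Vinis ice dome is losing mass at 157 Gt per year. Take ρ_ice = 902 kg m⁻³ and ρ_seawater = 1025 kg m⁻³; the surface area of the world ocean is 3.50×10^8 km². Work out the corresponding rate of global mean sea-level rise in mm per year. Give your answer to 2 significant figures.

ρ_w = 1025 kg m⁻³. Annual water volume added = 157 Gt / ρ_w = 1.570×10^14 kg / 1025 kg m⁻³ = 1.532×10^11 m³.
Δh per year = 1.532×10^11 / 3.50×10^14 = 4.38×10^-4 m = 0.44 mm.

≈ 0.44 mm/yr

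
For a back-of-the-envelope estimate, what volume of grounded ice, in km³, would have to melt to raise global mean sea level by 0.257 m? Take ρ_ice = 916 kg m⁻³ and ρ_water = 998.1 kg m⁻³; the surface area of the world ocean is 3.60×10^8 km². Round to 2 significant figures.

Required water volume = Δh × A = 0.257 m × 3.60×10^14 m² = 9.252×10^13 m³ = 9.252×10^4 km³.
Ice volume = water volume × ρ_w/ρ_ice = 9.252×10^4 × 998.1/916 = 1.0×10^5 km³.

≈ 1.0×10^5 km³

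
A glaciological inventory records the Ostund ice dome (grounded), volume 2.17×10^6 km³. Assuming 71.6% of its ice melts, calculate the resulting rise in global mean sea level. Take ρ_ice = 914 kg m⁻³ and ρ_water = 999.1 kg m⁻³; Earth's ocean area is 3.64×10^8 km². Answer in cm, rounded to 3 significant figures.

Ostund: 0.716 × 2.17×10^6 km³ × (914/999.1) = 1.421×10^6 km³ of water.
Spread over 3.64×10^14 m² of ocean, Δh = 1.421×10^15 / 3.64×10^14 = 3.90 m = 390 cm.

≈ 390 cm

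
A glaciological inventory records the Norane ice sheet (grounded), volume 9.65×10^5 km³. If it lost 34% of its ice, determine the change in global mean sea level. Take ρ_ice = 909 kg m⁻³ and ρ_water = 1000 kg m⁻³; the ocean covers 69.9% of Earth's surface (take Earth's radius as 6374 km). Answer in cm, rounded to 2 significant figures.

≈ 84 cm

Norane: 0.34 × 9.65×10^5 km³ × (909/1000) = 2.982×10^5 km³ of water.
Spread over 3.57×10^14 m² of ocean, Δh = 2.982×10^14 / 3.57×10^14 = 0.836 m = 84 cm.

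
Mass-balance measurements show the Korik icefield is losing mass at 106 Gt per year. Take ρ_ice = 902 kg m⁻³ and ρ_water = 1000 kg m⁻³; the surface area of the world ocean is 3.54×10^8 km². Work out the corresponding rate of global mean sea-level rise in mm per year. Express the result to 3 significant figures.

≈ 0.299 mm/yr

ρ_w = 1000 kg m⁻³. Annual water volume added = 106 Gt / ρ_w = 1.060×10^14 kg / 1000 kg m⁻³ = 1.060×10^11 m³.
Δh per year = 1.060×10^11 / 3.54×10^14 = 2.99×10^-4 m = 0.299 mm.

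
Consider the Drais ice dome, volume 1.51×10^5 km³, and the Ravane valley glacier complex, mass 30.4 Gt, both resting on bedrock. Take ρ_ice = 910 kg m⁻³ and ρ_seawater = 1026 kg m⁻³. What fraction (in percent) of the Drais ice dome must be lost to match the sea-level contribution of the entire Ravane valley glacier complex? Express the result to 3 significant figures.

Equal sea-level rise means equal mass of meltwater, i.e. equal mass of ice lost.
Ice mass of Ravane: 3.040×10^13 kg; ice mass of Drais: 1.374×10^17 kg.
Fraction required = 3.040×10^13 / 1.374×10^17 = 2.21×10^-4 → 0.0221 %.

≈ 0.0221 %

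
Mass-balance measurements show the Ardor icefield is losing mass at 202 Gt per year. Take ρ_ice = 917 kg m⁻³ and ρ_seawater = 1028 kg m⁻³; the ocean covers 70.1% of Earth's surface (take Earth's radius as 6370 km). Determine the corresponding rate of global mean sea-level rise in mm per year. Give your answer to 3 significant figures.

≈ 0.550 mm/yr

ρ_w = 1028 kg m⁻³. Annual water volume added = 202 Gt / ρ_w = 2.020×10^14 kg / 1028 kg m⁻³ = 1.965×10^11 m³.
Δh per year = 1.965×10^11 / 3.57×10^14 = 5.50×10^-4 m = 0.550 mm.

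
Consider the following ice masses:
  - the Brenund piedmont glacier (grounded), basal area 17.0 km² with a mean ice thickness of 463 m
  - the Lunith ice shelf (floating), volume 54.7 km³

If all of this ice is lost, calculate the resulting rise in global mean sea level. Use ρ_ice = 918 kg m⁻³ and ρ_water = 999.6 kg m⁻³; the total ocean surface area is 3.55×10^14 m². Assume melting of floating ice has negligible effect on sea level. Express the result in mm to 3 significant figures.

≈ 0.0204 mm

Brenund: ice volume = 17.0 km² × 463 m = 7.871 km³; 7.871 × (918/999.6) = 7.228 km³ of water.
The Lunith ice shelf is floating and already displaces its own weight of water, so its melt adds essentially nothing to sea level.
Total added water ≈ 7.228×10^9 m³ over 3.55×10^14 m² → Δh = 2.04×10^-5 m = 0.0204 mm.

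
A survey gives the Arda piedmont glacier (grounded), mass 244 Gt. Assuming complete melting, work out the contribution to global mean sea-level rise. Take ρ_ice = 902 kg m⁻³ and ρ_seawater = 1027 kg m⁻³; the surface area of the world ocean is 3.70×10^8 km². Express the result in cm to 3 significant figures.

Arda: 244 Gt = 2.440×10^14 kg; dividing by ρ_w = 1027 kg m⁻³ gives 2.376×10^11 m³ of water.
Spread over 3.70×10^14 m² of ocean, Δh = 2.376×10^11 / 3.70×10^14 = 6.42×10^-4 m = 0.0642 cm.

≈ 0.0642 cm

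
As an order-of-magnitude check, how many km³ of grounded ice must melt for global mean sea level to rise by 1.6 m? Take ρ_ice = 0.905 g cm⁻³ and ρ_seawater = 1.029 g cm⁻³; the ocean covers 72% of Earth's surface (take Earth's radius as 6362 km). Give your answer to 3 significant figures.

≈ 6.66×10^5 km³

Required water volume = Δh × A = 1.6 m × 3.66×10^14 m² = 5.859×10^14 m³ = 5.859×10^5 km³.
Ice volume = water volume × ρ_w/ρ_ice = 5.859×10^5 × 1029/905 = 6.66×10^5 km³.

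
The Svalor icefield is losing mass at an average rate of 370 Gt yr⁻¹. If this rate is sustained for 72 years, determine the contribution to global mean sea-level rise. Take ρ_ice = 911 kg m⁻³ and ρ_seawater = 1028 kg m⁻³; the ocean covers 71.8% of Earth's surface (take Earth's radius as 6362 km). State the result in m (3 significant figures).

Total mass lost = 370 Gt/yr × 72 yr = 2.664×10^4 Gt = 2.664×10^16 kg.
ρ_w = 1028 kg m⁻³, so water volume = 2.664×10^16 / 1028 = 2.591×10^13 m³.
Δh = 2.591×10^13 / 3.65×10^14 = 0.0710 m.

≈ 0.0710 m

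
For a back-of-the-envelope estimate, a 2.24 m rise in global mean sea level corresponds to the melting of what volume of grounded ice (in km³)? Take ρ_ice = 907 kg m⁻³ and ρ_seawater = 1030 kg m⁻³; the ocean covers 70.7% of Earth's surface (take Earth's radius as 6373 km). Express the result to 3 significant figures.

≈ 9.18×10^5 km³

Required water volume = Δh × A = 2.24 m × 3.61×10^14 m² = 8.083×10^14 m³ = 8.083×10^5 km³.
Ice volume = water volume × ρ_w/ρ_ice = 8.083×10^5 × 1030/907 = 9.18×10^5 km³.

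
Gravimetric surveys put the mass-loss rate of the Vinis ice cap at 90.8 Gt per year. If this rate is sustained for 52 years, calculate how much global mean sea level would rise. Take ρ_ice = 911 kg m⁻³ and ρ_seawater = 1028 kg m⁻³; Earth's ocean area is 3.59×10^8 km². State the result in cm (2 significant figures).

Total mass lost = 90.8 Gt/yr × 52 yr = 4722 Gt = 4.722×10^15 kg.
ρ_w = 1028 kg m⁻³, so water volume = 4.722×10^15 / 1028 = 4.593×10^12 m³.
Δh = 4.593×10^12 / 3.59×10^14 = 0.0128 m = 1.3 cm.

≈ 1.3 cm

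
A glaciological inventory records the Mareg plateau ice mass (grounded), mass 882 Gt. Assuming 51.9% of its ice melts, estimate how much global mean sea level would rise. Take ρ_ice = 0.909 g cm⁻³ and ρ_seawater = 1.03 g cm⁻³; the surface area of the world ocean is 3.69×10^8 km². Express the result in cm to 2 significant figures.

Mareg: 0.519 × 882 Gt = 4.578×10^14 kg; dividing by ρ_w = 1.03 g cm⁻³ = 1030 kg m⁻³ gives 4.444×10^11 m³ of water.
Spread over 3.69×10^14 m² of ocean, Δh = 4.444×10^11 / 3.69×10^14 = 1.20×10^-3 m = 0.12 cm.

≈ 0.12 cm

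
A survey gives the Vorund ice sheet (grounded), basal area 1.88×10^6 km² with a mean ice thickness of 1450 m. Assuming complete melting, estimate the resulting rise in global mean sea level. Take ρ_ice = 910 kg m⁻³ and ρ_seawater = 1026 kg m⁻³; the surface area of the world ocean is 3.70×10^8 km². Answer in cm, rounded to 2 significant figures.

≈ 650 cm

Vorund: ice volume = 1.88×10^6 km² × 1450 m = 2.726×10^6 km³; 2.726×10^6 × (910/1026) = 2.418×10^6 km³ of water.
Spread over 3.70×10^14 m² of ocean, Δh = 2.418×10^15 / 3.70×10^14 = 6.53 m = 650 cm.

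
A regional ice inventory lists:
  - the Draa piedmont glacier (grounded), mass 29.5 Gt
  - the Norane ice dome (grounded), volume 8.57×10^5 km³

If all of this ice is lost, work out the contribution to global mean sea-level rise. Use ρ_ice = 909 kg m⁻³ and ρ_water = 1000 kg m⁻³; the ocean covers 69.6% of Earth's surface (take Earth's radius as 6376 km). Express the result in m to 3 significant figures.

≈ 2.19 m

Draa: 29.5 Gt = 2.950×10^13 kg; dividing by ρ_w = 1000 kg m⁻³ gives 2.950×10^10 m³ of water.
Norane: 8.57×10^5 km³ × (909/1000) = 7.790×10^5 km³ of water.
Total added water ≈ 7.790×10^14 m³ over 3.56×10^14 m² → Δh = 2.19 m.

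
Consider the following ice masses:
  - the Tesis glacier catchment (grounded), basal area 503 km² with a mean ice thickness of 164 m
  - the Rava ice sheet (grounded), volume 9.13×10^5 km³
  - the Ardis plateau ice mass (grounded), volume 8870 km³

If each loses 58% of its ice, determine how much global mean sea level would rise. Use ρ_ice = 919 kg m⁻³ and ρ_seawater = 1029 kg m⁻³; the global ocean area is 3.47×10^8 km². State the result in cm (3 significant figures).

≈ 138 cm

Tesis: ice volume = 503 km² × 164 m = 82.49 km³; 0.58 × 82.49 × (919/1029) = 42.73 km³ of water.
Rava: 0.58 × 9.13×10^5 km³ × (919/1029) = 4.729×10^5 km³ of water.
Ardis: 0.58 × 8870 km³ × (919/1029) = 4595 km³ of water.
Total added water ≈ 4.776×10^14 m³ over 3.47×10^14 m² → Δh = 1.38 m = 138 cm.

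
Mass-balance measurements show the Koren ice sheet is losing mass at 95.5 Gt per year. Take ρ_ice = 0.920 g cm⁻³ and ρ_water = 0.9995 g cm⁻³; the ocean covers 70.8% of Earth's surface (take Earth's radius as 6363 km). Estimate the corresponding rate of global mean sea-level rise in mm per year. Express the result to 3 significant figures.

≈ 0.265 mm/yr

ρ_w = 0.9995 g cm⁻³ = 999.5 kg m⁻³. Annual water volume added = 95.5 Gt / ρ_w = 9.550×10^13 kg / 999.5 kg m⁻³ = 9.555×10^10 m³.
Δh per year = 9.555×10^10 / 3.60×10^14 = 2.65×10^-4 m = 0.265 mm.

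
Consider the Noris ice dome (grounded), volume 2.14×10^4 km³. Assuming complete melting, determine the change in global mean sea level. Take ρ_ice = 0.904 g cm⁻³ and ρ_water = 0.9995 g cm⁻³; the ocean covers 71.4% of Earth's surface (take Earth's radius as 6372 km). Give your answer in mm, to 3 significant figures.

Noris: 2.14×10^4 km³ × (904/999.5) = 1.936×10^4 km³ of water.
Spread over 3.64×10^14 m² of ocean, Δh = 1.936×10^13 / 3.64×10^14 = 0.0531 m = 53.1 mm.

≈ 53.1 mm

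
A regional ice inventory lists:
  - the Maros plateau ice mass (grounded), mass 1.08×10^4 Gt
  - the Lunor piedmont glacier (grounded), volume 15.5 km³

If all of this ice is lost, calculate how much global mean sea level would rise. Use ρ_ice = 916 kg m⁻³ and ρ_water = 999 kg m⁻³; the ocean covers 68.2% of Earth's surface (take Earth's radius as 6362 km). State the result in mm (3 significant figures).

Maros: 1.08×10^4 Gt = 1.080×10^16 kg; dividing by ρ_w = 999 kg m⁻³ gives 1.081×10^13 m³ of water.
Lunor: 15.5 km³ × (916/999) = 14.21 km³ of water.
Total added water ≈ 1.083×10^13 m³ over 3.47×10^14 m² → Δh = 0.0312 m = 31.2 mm.

≈ 31.2 mm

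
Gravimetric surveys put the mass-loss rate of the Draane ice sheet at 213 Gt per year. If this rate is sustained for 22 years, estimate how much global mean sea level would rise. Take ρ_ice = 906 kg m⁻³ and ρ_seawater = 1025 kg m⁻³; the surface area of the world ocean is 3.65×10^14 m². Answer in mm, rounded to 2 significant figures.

Total mass lost = 213 Gt/yr × 22 yr = 4686 Gt = 4.686×10^15 kg.
ρ_w = 1025 kg m⁻³, so water volume = 4.686×10^15 / 1025 = 4.572×10^12 m³.
Δh = 4.572×10^12 / 3.65×10^14 = 0.0125 m = 13 mm.

≈ 13 mm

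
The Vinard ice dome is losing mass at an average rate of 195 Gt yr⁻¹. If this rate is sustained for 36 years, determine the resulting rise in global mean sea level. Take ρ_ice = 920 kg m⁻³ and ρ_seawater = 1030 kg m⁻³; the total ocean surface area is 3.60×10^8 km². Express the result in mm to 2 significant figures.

≈ 19 mm

Total mass lost = 195 Gt/yr × 36 yr = 7020 Gt = 7.020×10^15 kg.
ρ_w = 1030 kg m⁻³, so water volume = 7.020×10^15 / 1030 = 6.816×10^12 m³.
Δh = 6.816×10^12 / 3.60×10^14 = 0.0189 m = 19 mm.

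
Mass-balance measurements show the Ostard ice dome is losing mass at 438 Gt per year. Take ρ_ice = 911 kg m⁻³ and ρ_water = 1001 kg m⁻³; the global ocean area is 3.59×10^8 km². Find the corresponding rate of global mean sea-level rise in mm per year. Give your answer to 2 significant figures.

≈ 1.2 mm/yr

ρ_w = 1001 kg m⁻³. Annual water volume added = 438 Gt / ρ_w = 4.380×10^14 kg / 1001 kg m⁻³ = 4.376×10^11 m³.
Δh per year = 4.376×10^11 / 3.59×10^14 = 1.22×10^-3 m = 1.2 mm.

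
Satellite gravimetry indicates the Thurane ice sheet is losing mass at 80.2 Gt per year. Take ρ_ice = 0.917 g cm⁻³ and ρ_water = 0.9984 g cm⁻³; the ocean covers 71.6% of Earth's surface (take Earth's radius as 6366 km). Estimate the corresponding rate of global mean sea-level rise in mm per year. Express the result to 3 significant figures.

ρ_w = 0.9984 g cm⁻³ = 998.4 kg m⁻³. Annual water volume added = 80.2 Gt / ρ_w = 8.020×10^13 kg / 998.4 kg m⁻³ = 8.033×10^10 m³.
Δh per year = 8.033×10^10 / 3.65×10^14 = 2.20×10^-4 m = 0.220 mm.

≈ 0.220 mm/yr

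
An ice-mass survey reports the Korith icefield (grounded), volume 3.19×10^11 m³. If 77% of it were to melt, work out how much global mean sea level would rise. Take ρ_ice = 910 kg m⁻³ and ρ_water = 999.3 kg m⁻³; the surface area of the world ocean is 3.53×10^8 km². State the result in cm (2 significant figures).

Korith: 0.77 × 3.19×10^11 m³ × (910/999.3) = 2.237×10^11 m³ of water.
Spread over 3.53×10^14 m² of ocean, Δh = 2.237×10^11 / 3.53×10^14 = 6.34×10^-4 m = 0.063 cm.

≈ 0.063 cm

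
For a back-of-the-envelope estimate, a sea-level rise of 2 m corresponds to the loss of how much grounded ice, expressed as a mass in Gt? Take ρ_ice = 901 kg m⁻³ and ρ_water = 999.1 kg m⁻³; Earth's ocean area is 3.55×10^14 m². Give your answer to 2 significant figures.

≈ 7.1×10^5 Gt

Required water volume = Δh × A = 2 m × 3.55×10^14 m² = 7.100×10^14 m³.
ρ_w = 999.1 kg m⁻³, so the mass of water = 7.100×10^14 m³ × 999.1 kg m⁻³ = 7.094×10^17 kg = 7.1×10^5 Gt (and the same mass of ice, by conservation).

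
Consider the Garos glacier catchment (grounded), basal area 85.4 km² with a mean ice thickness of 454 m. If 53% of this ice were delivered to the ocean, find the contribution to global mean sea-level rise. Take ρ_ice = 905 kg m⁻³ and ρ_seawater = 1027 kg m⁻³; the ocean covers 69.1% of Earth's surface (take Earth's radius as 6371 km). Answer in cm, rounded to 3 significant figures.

Garos: ice volume = 85.4 km² × 454 m = 38.77 km³; 0.53 × 38.77 × (905/1027) = 18.11 km³ of water.
Spread over 3.52×10^14 m² of ocean, Δh = 1.811×10^10 / 3.52×10^14 = 5.14×10^-5 m = 5.14×10^-3 cm.

≈ 5.14×10^-3 cm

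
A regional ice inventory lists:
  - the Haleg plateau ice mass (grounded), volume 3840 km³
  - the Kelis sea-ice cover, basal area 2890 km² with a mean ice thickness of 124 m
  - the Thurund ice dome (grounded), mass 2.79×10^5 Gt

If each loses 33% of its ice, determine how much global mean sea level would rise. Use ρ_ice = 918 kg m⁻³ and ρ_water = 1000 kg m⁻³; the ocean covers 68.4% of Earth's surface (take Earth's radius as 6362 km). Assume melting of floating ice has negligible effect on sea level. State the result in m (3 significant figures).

Haleg: 0.33 × 3840 km³ × (918/1000) = 1163 km³ of water.
The Kelis sea-ice cover is floating and already displaces its own weight of water, so its melt adds essentially nothing to sea level.
Thurund: 0.33 × 2.79×10^5 Gt = 9.207×10^16 kg; dividing by ρ_w = 1000 kg m⁻³ gives 9.207×10^13 m³ of water.
Total added water ≈ 9.323×10^13 m³ over 3.48×10^14 m² → Δh = 0.268 m.

≈ 0.268 m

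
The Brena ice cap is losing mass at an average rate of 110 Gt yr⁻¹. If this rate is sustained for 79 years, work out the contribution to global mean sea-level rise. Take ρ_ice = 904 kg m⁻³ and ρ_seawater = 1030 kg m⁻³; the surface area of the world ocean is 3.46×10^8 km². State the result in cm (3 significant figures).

≈ 2.44 cm

Total mass lost = 110 Gt/yr × 79 yr = 8690 Gt = 8.690×10^15 kg.
ρ_w = 1030 kg m⁻³, so water volume = 8.690×10^15 / 1030 = 8.437×10^12 m³.
Δh = 8.437×10^12 / 3.46×10^14 = 0.0244 m = 2.44 cm.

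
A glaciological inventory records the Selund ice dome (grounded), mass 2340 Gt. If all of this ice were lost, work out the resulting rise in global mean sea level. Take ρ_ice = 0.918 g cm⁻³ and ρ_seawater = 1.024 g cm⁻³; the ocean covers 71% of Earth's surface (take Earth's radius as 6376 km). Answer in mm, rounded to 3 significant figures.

Selund: 2340 Gt = 2.340×10^15 kg; dividing by ρ_w = 1.024 g cm⁻³ = 1024 kg m⁻³ gives 2.285×10^12 m³ of water.
Spread over 3.63×10^14 m² of ocean, Δh = 2.285×10^12 / 3.63×10^14 = 6.30×10^-3 m = 6.30 mm.

≈ 6.30 mm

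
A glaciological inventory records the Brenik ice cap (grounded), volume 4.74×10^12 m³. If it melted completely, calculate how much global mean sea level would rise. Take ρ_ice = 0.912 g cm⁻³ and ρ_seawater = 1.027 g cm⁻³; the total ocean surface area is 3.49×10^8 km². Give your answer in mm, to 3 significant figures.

≈ 12.1 mm

Brenik: 4.74×10^12 m³ × (912/1027) = 4.209×10^12 m³ of water.
Spread over 3.49×10^14 m² of ocean, Δh = 4.209×10^12 / 3.49×10^14 = 0.0121 m = 12.1 mm.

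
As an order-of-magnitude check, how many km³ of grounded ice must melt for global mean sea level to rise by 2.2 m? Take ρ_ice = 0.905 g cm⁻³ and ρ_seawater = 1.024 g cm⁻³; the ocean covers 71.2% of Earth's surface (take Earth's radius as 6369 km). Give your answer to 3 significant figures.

≈ 9.03×10^5 km³

Required water volume = Δh × A = 2.2 m × 3.63×10^14 m² = 7.985×10^14 m³ = 7.985×10^5 km³.
Ice volume = water volume × ρ_w/ρ_ice = 7.985×10^5 × 1024/905 = 9.03×10^5 km³.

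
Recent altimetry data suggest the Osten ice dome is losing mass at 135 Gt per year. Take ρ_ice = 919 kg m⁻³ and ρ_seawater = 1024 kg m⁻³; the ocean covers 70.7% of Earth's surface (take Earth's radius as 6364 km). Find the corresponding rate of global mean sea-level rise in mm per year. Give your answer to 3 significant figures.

≈ 0.366 mm/yr

ρ_w = 1024 kg m⁻³. Annual water volume added = 135 Gt / ρ_w = 1.350×10^14 kg / 1024 kg m⁻³ = 1.318×10^11 m³.
Δh per year = 1.318×10^11 / 3.60×10^14 = 3.66×10^-4 m = 0.366 mm.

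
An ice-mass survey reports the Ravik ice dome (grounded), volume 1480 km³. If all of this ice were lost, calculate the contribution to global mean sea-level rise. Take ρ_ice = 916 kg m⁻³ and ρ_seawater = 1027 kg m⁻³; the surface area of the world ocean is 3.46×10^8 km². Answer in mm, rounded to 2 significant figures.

≈ 3.8 mm

Ravik: 1480 km³ × (916/1027) = 1320 km³ of water.
Spread over 3.46×10^14 m² of ocean, Δh = 1.320×10^12 / 3.46×10^14 = 3.82×10^-3 m = 3.8 mm.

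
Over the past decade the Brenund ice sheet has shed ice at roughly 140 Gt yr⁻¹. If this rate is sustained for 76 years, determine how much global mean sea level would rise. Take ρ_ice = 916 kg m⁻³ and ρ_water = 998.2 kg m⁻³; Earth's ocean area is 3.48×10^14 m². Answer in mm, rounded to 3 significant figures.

Total mass lost = 140 Gt/yr × 76 yr = 1.064×10^4 Gt = 1.064×10^16 kg.
ρ_w = 998.2 kg m⁻³, so water volume = 1.064×10^16 / 998.2 = 1.066×10^13 m³.
Δh = 1.066×10^13 / 3.48×10^14 = 0.0306 m = 30.6 mm.

≈ 30.6 mm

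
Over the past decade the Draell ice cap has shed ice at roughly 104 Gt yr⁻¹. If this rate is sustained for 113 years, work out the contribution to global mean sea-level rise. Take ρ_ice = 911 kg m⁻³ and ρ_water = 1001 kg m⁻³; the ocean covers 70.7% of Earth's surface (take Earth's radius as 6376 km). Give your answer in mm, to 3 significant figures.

Total mass lost = 104 Gt/yr × 113 yr = 1.175×10^4 Gt = 1.175×10^16 kg.
ρ_w = 1001 kg m⁻³, so water volume = 1.175×10^16 / 1001 = 1.174×10^13 m³.
Δh = 1.174×10^13 / 3.61×10^14 = 0.0325 m = 32.5 mm.

≈ 32.5 mm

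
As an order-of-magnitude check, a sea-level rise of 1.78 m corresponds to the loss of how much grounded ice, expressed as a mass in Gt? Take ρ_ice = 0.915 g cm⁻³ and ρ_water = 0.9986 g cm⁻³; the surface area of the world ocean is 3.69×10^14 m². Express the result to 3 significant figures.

≈ 6.56×10^5 Gt

Required water volume = Δh × A = 1.78 m × 3.69×10^14 m² = 6.568×10^14 m³.
ρ_w = 0.9986 g cm⁻³ = 998.6 kg m⁻³, so the mass of water = 6.568×10^14 m³ × 998.6 kg m⁻³ = 6.559×10^17 kg = 6.56×10^5 Gt (and the same mass of ice, by conservation).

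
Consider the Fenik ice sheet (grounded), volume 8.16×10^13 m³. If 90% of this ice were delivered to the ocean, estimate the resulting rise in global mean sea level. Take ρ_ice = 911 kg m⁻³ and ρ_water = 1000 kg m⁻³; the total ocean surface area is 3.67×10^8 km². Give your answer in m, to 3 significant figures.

≈ 0.182 m

Fenik: 0.9 × 8.16×10^13 m³ × (911/1000) = 6.690×10^13 m³ of water.
Spread over 3.67×10^14 m² of ocean, Δh = 6.690×10^13 / 3.67×10^14 = 0.182 m.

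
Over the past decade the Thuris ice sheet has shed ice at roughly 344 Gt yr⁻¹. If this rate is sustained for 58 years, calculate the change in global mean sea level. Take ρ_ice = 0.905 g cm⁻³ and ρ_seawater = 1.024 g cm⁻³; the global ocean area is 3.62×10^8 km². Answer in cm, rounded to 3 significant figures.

Total mass lost = 344 Gt/yr × 58 yr = 1.995×10^4 Gt = 1.995×10^16 kg.
ρ_w = 1.024 g cm⁻³ = 1024 kg m⁻³, so water volume = 1.995×10^16 / 1024 = 1.948×10^13 m³.
Δh = 1.948×10^13 / 3.62×10^14 = 0.0538 m = 5.38 cm.

≈ 5.38 cm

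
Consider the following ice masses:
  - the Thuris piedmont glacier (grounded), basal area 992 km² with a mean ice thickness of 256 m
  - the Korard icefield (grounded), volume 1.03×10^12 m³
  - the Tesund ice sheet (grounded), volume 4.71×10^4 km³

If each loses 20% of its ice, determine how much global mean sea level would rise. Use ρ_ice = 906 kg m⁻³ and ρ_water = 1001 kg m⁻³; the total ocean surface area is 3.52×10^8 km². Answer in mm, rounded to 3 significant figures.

≈ 24.9 mm

Thuris: ice volume = 992 km² × 256 m = 254.0 km³; 0.2 × 254.0 × (906/1001) = 45.97 km³ of water.
Korard: 0.2 × 1.03×10^12 m³ × (906/1001) = 1.864×10^11 m³ of water.
Tesund: 0.2 × 4.71×10^4 km³ × (906/1001) = 8526 km³ of water.
Total added water ≈ 8.758×10^12 m³ over 3.52×10^14 m² → Δh = 0.0249 m = 24.9 mm.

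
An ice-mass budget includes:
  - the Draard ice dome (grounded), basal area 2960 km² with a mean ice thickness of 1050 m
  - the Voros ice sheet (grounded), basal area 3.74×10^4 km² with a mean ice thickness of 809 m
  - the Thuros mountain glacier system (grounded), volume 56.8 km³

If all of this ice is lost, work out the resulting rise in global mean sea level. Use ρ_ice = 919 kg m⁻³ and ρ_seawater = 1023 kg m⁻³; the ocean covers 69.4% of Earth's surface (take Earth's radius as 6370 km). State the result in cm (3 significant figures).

≈ 8.48 cm

Draard: ice volume = 2960 km² × 1050 m = 3108 km³; 3108 × (919/1023) = 2792 km³ of water.
Voros: ice volume = 3.74×10^4 km² × 809 m = 3.026×10^4 km³; 3.026×10^4 × (919/1023) = 2.718×10^4 km³ of water.
Thuros: 56.8 km³ × (919/1023) = 51.03 km³ of water.
Total added water ≈ 3.002×10^13 m³ over 3.54×10^14 m² → Δh = 0.0848 m = 8.48 cm.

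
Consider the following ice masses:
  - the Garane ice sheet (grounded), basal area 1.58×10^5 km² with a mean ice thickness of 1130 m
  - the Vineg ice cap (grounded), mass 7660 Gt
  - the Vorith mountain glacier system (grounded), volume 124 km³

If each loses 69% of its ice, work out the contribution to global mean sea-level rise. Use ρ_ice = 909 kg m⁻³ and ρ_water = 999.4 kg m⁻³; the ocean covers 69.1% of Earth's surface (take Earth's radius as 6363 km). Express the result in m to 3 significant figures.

Garane: ice volume = 1.58×10^5 km² × 1130 m = 1.785×10^5 km³; 0.69 × 1.785×10^5 × (909/999.4) = 1.120×10^5 km³ of water.
Vineg: 0.69 × 7660 Gt = 5.285×10^15 kg; dividing by ρ_w = 999.4 kg m⁻³ gives 5.289×10^12 m³ of water.
Vorith: 0.69 × 124 km³ × (909/999.4) = 77.82 km³ of water.
Total added water ≈ 1.174×10^14 m³ over 3.52×10^14 m² → Δh = 0.334 m.

≈ 0.334 m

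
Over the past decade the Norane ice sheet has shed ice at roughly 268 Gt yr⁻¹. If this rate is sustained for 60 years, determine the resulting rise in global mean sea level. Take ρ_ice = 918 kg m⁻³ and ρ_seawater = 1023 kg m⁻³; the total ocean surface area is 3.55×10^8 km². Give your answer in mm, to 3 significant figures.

Total mass lost = 268 Gt/yr × 60 yr = 1.608×10^4 Gt = 1.608×10^16 kg.
ρ_w = 1023 kg m⁻³, so water volume = 1.608×10^16 / 1023 = 1.572×10^13 m³.
Δh = 1.572×10^13 / 3.55×10^14 = 0.0443 m = 44.3 mm.

≈ 44.3 mm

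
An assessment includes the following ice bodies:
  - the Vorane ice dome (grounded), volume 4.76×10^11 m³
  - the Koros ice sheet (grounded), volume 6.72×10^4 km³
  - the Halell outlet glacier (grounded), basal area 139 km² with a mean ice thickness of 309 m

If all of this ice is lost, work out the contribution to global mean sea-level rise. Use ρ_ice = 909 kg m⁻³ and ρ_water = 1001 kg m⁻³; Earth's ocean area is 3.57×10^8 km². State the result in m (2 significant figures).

≈ 0.17 m

Vorane: 4.76×10^11 m³ × (909/1001) = 4.323×10^11 m³ of water.
Koros: 6.72×10^4 km³ × (909/1001) = 6.102×10^4 km³ of water.
Halell: ice volume = 139 km² × 309 m = 42.95 km³; 42.95 × (909/1001) = 39.00 km³ of water.
Total added water ≈ 6.150×10^13 m³ over 3.57×10^14 m² → Δh = 0.172 m.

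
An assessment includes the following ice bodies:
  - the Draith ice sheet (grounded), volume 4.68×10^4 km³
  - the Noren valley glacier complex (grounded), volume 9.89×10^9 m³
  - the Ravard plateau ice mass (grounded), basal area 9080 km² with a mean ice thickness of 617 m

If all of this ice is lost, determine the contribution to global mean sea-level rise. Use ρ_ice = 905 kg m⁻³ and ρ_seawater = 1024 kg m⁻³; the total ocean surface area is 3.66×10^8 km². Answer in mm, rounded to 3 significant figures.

≈ 127 mm

Draith: 4.68×10^4 km³ × (905/1024) = 4.136×10^4 km³ of water.
Noren: 9.89×10^9 m³ × (905/1024) = 8.741×10^9 m³ of water.
Ravard: ice volume = 9080 km² × 617 m = 5602 km³; 5602 × (905/1024) = 4951 km³ of water.
Total added water ≈ 4.632×10^13 m³ over 3.66×10^14 m² → Δh = 0.127 m = 127 mm.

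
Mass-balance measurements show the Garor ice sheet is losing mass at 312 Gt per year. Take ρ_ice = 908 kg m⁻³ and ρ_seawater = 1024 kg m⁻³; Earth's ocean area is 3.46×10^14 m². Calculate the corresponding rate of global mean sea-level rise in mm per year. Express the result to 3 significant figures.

≈ 0.881 mm/yr

ρ_w = 1024 kg m⁻³. Annual water volume added = 312 Gt / ρ_w = 3.120×10^14 kg / 1024 kg m⁻³ = 3.047×10^11 m³.
Δh per year = 3.047×10^11 / 3.46×10^14 = 8.81×10^-4 m = 0.881 mm.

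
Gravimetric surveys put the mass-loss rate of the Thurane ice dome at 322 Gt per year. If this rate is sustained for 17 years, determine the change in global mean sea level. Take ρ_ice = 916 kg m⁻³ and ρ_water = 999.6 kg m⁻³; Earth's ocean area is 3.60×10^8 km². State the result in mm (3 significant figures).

≈ 15.2 mm

Total mass lost = 322 Gt/yr × 17 yr = 5474 Gt = 5.474×10^15 kg.
ρ_w = 999.6 kg m⁻³, so water volume = 5.474×10^15 / 999.6 = 5.476×10^12 m³.
Δh = 5.476×10^12 / 3.60×10^14 = 0.0152 m = 15.2 mm.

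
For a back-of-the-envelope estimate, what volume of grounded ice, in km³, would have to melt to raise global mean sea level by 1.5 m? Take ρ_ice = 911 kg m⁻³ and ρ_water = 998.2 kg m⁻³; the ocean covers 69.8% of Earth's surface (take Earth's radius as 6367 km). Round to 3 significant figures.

Required water volume = Δh × A = 1.5 m × 3.56×10^14 m² = 5.334×10^14 m³ = 5.334×10^5 km³.
Ice volume = water volume × ρ_w/ρ_ice = 5.334×10^5 × 998.2/911 = 5.84×10^5 km³.

≈ 5.84×10^5 km³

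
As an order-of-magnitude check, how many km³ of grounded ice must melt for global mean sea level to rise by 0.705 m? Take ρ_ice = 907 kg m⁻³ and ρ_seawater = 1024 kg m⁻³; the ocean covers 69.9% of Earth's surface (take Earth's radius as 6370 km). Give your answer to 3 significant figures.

Required water volume = Δh × A = 0.705 m × 3.56×10^14 m² = 2.513×10^14 m³ = 2.513×10^5 km³.
Ice volume = water volume × ρ_w/ρ_ice = 2.513×10^5 × 1024/907 = 2.84×10^5 km³.

≈ 2.84×10^5 km³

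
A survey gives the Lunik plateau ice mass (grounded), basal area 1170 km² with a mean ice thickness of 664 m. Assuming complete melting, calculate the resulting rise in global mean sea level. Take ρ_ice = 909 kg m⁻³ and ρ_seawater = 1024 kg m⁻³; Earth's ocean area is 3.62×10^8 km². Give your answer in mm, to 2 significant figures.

Lunik: ice volume = 1170 km² × 664 m = 776.9 km³; 776.9 × (909/1024) = 689.6 km³ of water.
Spread over 3.62×10^14 m² of ocean, Δh = 6.896×10^11 / 3.62×10^14 = 1.91×10^-3 m = 1.9 mm.

≈ 1.9 mm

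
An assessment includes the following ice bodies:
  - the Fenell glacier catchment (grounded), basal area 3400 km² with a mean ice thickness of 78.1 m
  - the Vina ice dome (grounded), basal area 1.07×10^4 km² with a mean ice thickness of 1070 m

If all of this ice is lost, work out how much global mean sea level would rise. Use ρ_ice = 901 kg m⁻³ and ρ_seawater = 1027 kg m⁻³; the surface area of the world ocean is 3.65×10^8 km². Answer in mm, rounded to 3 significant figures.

≈ 28.2 mm

Fenell: ice volume = 3400 km² × 78.1 m = 265.5 km³; 265.5 × (901/1027) = 233.0 km³ of water.
Vina: ice volume = 1.07×10^4 km² × 1070 m = 1.145×10^4 km³; 1.145×10^4 × (901/1027) = 1.004×10^4 km³ of water.
Total added water ≈ 1.028×10^13 m³ over 3.65×10^14 m² → Δh = 0.0282 m = 28.2 mm.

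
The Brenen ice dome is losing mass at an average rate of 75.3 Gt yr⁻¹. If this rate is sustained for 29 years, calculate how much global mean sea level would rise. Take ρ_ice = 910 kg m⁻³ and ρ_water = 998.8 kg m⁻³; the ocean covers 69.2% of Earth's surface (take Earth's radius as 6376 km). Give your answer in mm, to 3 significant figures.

≈ 6.18 mm

Total mass lost = 75.3 Gt/yr × 29 yr = 2184 Gt = 2.184×10^15 kg.
ρ_w = 998.8 kg m⁻³, so water volume = 2.184×10^15 / 998.8 = 2.186×10^12 m³.
Δh = 2.186×10^12 / 3.54×10^14 = 6.18×10^-3 m = 6.18 mm.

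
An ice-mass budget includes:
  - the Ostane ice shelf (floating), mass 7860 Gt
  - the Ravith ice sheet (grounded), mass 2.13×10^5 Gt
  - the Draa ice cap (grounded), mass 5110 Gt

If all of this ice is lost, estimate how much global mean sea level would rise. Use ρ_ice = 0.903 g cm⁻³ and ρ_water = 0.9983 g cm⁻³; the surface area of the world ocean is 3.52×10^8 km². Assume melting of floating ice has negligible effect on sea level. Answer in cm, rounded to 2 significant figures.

≈ 62 cm

The Ostane ice shelf is floating and already displaces its own weight of water, so its melt adds essentially nothing to sea level.
Ravith: 2.13×10^5 Gt = 2.130×10^17 kg; dividing by ρ_w = 0.9983 g cm⁻³ = 998.3 kg m⁻³ gives 2.134×10^14 m³ of water.
Draa: 5110 Gt = 5.110×10^15 kg; dividing by ρ_w = 998.3 kg m⁻³ gives 5.119×10^12 m³ of water.
Total added water ≈ 2.185×10^14 m³ over 3.52×10^14 m² → Δh = 0.621 m = 62 cm.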